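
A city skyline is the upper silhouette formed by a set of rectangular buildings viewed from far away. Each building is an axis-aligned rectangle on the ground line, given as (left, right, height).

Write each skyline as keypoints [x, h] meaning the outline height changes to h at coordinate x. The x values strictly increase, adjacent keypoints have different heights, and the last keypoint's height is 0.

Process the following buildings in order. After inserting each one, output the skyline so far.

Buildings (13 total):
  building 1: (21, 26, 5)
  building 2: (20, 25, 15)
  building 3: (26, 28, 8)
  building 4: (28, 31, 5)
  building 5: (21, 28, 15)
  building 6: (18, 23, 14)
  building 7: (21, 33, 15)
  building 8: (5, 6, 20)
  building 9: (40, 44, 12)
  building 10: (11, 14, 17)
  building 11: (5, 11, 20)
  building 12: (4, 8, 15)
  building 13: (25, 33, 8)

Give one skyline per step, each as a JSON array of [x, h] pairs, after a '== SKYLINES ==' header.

== SKYLINES ==
[[21,5],[26,0]]
[[20,15],[25,5],[26,0]]
[[20,15],[25,5],[26,8],[28,0]]
[[20,15],[25,5],[26,8],[28,5],[31,0]]
[[20,15],[28,5],[31,0]]
[[18,14],[20,15],[28,5],[31,0]]
[[18,14],[20,15],[33,0]]
[[5,20],[6,0],[18,14],[20,15],[33,0]]
[[5,20],[6,0],[18,14],[20,15],[33,0],[40,12],[44,0]]
[[5,20],[6,0],[11,17],[14,0],[18,14],[20,15],[33,0],[40,12],[44,0]]
[[5,20],[11,17],[14,0],[18,14],[20,15],[33,0],[40,12],[44,0]]
[[4,15],[5,20],[11,17],[14,0],[18,14],[20,15],[33,0],[40,12],[44,0]]
[[4,15],[5,20],[11,17],[14,0],[18,14],[20,15],[33,0],[40,12],[44,0]]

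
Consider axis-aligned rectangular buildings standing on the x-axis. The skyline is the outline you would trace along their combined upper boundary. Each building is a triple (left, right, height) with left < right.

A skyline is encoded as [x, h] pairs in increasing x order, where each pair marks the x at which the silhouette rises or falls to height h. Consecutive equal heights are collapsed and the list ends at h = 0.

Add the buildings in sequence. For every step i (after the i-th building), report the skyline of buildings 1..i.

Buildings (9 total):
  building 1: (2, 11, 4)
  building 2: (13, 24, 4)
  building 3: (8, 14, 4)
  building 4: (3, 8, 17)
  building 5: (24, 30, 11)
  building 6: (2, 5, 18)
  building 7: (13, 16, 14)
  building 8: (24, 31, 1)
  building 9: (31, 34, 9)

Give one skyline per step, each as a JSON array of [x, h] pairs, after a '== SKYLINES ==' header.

== SKYLINES ==
[[2,4],[11,0]]
[[2,4],[11,0],[13,4],[24,0]]
[[2,4],[24,0]]
[[2,4],[3,17],[8,4],[24,0]]
[[2,4],[3,17],[8,4],[24,11],[30,0]]
[[2,18],[5,17],[8,4],[24,11],[30,0]]
[[2,18],[5,17],[8,4],[13,14],[16,4],[24,11],[30,0]]
[[2,18],[5,17],[8,4],[13,14],[16,4],[24,11],[30,1],[31,0]]
[[2,18],[5,17],[8,4],[13,14],[16,4],[24,11],[30,1],[31,9],[34,0]]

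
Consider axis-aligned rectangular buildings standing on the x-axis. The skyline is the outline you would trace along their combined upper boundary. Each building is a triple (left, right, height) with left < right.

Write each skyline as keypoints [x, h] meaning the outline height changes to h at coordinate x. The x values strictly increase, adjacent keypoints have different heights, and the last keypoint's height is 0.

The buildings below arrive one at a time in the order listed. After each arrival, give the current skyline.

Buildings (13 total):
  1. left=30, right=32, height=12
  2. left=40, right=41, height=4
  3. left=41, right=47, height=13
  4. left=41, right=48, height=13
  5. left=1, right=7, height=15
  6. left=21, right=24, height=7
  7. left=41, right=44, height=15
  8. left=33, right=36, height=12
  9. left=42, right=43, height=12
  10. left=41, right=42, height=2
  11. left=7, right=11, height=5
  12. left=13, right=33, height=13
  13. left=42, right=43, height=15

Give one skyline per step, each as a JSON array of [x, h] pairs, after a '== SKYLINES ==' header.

== SKYLINES ==
[[30,12],[32,0]]
[[30,12],[32,0],[40,4],[41,0]]
[[30,12],[32,0],[40,4],[41,13],[47,0]]
[[30,12],[32,0],[40,4],[41,13],[48,0]]
[[1,15],[7,0],[30,12],[32,0],[40,4],[41,13],[48,0]]
[[1,15],[7,0],[21,7],[24,0],[30,12],[32,0],[40,4],[41,13],[48,0]]
[[1,15],[7,0],[21,7],[24,0],[30,12],[32,0],[40,4],[41,15],[44,13],[48,0]]
[[1,15],[7,0],[21,7],[24,0],[30,12],[32,0],[33,12],[36,0],[40,4],[41,15],[44,13],[48,0]]
[[1,15],[7,0],[21,7],[24,0],[30,12],[32,0],[33,12],[36,0],[40,4],[41,15],[44,13],[48,0]]
[[1,15],[7,0],[21,7],[24,0],[30,12],[32,0],[33,12],[36,0],[40,4],[41,15],[44,13],[48,0]]
[[1,15],[7,5],[11,0],[21,7],[24,0],[30,12],[32,0],[33,12],[36,0],[40,4],[41,15],[44,13],[48,0]]
[[1,15],[7,5],[11,0],[13,13],[33,12],[36,0],[40,4],[41,15],[44,13],[48,0]]
[[1,15],[7,5],[11,0],[13,13],[33,12],[36,0],[40,4],[41,15],[44,13],[48,0]]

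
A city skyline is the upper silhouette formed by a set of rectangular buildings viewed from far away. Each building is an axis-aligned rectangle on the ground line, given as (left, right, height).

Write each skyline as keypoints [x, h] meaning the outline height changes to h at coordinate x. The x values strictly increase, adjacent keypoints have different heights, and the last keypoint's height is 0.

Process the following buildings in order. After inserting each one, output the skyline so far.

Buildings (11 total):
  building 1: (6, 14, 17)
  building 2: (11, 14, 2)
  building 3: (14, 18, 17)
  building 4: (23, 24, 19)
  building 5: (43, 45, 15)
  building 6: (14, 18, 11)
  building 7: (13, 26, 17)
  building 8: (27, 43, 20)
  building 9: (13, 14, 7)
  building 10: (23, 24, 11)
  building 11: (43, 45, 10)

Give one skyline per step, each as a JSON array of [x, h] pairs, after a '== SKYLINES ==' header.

== SKYLINES ==
[[6,17],[14,0]]
[[6,17],[14,0]]
[[6,17],[18,0]]
[[6,17],[18,0],[23,19],[24,0]]
[[6,17],[18,0],[23,19],[24,0],[43,15],[45,0]]
[[6,17],[18,0],[23,19],[24,0],[43,15],[45,0]]
[[6,17],[23,19],[24,17],[26,0],[43,15],[45,0]]
[[6,17],[23,19],[24,17],[26,0],[27,20],[43,15],[45,0]]
[[6,17],[23,19],[24,17],[26,0],[27,20],[43,15],[45,0]]
[[6,17],[23,19],[24,17],[26,0],[27,20],[43,15],[45,0]]
[[6,17],[23,19],[24,17],[26,0],[27,20],[43,15],[45,0]]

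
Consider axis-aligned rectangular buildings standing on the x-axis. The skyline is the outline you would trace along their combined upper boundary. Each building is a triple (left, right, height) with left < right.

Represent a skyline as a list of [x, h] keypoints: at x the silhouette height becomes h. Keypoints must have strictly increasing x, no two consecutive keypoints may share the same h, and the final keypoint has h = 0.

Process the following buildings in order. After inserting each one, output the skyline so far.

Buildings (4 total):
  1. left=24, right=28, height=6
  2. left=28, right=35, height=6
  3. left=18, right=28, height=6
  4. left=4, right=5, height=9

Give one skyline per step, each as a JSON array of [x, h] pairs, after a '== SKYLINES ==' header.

== SKYLINES ==
[[24,6],[28,0]]
[[24,6],[35,0]]
[[18,6],[35,0]]
[[4,9],[5,0],[18,6],[35,0]]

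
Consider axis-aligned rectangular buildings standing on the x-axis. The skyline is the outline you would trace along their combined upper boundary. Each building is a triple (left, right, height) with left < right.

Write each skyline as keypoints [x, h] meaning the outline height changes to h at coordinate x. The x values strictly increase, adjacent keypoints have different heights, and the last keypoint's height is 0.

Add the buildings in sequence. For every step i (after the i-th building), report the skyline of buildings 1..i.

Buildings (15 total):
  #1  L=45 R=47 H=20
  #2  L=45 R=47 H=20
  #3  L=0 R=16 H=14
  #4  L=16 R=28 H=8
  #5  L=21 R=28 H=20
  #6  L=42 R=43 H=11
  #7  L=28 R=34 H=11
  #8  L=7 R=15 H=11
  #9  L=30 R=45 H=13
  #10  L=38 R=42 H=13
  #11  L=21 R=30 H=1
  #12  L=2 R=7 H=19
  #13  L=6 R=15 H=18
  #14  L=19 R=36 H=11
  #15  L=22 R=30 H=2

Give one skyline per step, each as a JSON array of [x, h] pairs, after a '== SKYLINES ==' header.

== SKYLINES ==
[[45,20],[47,0]]
[[45,20],[47,0]]
[[0,14],[16,0],[45,20],[47,0]]
[[0,14],[16,8],[28,0],[45,20],[47,0]]
[[0,14],[16,8],[21,20],[28,0],[45,20],[47,0]]
[[0,14],[16,8],[21,20],[28,0],[42,11],[43,0],[45,20],[47,0]]
[[0,14],[16,8],[21,20],[28,11],[34,0],[42,11],[43,0],[45,20],[47,0]]
[[0,14],[16,8],[21,20],[28,11],[34,0],[42,11],[43,0],[45,20],[47,0]]
[[0,14],[16,8],[21,20],[28,11],[30,13],[45,20],[47,0]]
[[0,14],[16,8],[21,20],[28,11],[30,13],[45,20],[47,0]]
[[0,14],[16,8],[21,20],[28,11],[30,13],[45,20],[47,0]]
[[0,14],[2,19],[7,14],[16,8],[21,20],[28,11],[30,13],[45,20],[47,0]]
[[0,14],[2,19],[7,18],[15,14],[16,8],[21,20],[28,11],[30,13],[45,20],[47,0]]
[[0,14],[2,19],[7,18],[15,14],[16,8],[19,11],[21,20],[28,11],[30,13],[45,20],[47,0]]
[[0,14],[2,19],[7,18],[15,14],[16,8],[19,11],[21,20],[28,11],[30,13],[45,20],[47,0]]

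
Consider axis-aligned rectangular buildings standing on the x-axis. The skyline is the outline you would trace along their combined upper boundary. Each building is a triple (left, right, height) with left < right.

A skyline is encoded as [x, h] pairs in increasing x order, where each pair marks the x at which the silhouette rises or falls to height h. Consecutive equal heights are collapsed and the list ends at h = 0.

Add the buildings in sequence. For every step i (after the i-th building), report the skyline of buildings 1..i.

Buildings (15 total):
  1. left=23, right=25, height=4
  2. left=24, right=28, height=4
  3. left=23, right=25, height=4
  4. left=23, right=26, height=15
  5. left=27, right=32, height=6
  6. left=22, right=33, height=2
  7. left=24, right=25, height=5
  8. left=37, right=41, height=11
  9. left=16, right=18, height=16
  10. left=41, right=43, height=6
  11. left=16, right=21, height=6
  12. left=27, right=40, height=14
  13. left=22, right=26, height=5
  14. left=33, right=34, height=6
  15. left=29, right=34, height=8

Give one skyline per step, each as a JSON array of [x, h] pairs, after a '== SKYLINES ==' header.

== SKYLINES ==
[[23,4],[25,0]]
[[23,4],[28,0]]
[[23,4],[28,0]]
[[23,15],[26,4],[28,0]]
[[23,15],[26,4],[27,6],[32,0]]
[[22,2],[23,15],[26,4],[27,6],[32,2],[33,0]]
[[22,2],[23,15],[26,4],[27,6],[32,2],[33,0]]
[[22,2],[23,15],[26,4],[27,6],[32,2],[33,0],[37,11],[41,0]]
[[16,16],[18,0],[22,2],[23,15],[26,4],[27,6],[32,2],[33,0],[37,11],[41,0]]
[[16,16],[18,0],[22,2],[23,15],[26,4],[27,6],[32,2],[33,0],[37,11],[41,6],[43,0]]
[[16,16],[18,6],[21,0],[22,2],[23,15],[26,4],[27,6],[32,2],[33,0],[37,11],[41,6],[43,0]]
[[16,16],[18,6],[21,0],[22,2],[23,15],[26,4],[27,14],[40,11],[41,6],[43,0]]
[[16,16],[18,6],[21,0],[22,5],[23,15],[26,4],[27,14],[40,11],[41,6],[43,0]]
[[16,16],[18,6],[21,0],[22,5],[23,15],[26,4],[27,14],[40,11],[41,6],[43,0]]
[[16,16],[18,6],[21,0],[22,5],[23,15],[26,4],[27,14],[40,11],[41,6],[43,0]]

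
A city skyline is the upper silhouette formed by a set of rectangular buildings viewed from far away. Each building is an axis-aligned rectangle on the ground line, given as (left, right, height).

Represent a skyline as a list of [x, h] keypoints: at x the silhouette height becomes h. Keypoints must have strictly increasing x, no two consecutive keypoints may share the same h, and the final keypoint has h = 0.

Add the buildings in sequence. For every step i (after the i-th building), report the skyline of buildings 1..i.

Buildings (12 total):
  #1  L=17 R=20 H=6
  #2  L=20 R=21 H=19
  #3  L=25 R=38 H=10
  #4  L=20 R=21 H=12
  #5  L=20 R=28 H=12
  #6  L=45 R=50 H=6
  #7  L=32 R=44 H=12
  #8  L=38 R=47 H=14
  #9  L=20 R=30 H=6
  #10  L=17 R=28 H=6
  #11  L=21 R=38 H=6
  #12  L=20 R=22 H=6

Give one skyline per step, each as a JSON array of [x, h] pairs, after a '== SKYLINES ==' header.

== SKYLINES ==
[[17,6],[20,0]]
[[17,6],[20,19],[21,0]]
[[17,6],[20,19],[21,0],[25,10],[38,0]]
[[17,6],[20,19],[21,0],[25,10],[38,0]]
[[17,6],[20,19],[21,12],[28,10],[38,0]]
[[17,6],[20,19],[21,12],[28,10],[38,0],[45,6],[50,0]]
[[17,6],[20,19],[21,12],[28,10],[32,12],[44,0],[45,6],[50,0]]
[[17,6],[20,19],[21,12],[28,10],[32,12],[38,14],[47,6],[50,0]]
[[17,6],[20,19],[21,12],[28,10],[32,12],[38,14],[47,6],[50,0]]
[[17,6],[20,19],[21,12],[28,10],[32,12],[38,14],[47,6],[50,0]]
[[17,6],[20,19],[21,12],[28,10],[32,12],[38,14],[47,6],[50,0]]
[[17,6],[20,19],[21,12],[28,10],[32,12],[38,14],[47,6],[50,0]]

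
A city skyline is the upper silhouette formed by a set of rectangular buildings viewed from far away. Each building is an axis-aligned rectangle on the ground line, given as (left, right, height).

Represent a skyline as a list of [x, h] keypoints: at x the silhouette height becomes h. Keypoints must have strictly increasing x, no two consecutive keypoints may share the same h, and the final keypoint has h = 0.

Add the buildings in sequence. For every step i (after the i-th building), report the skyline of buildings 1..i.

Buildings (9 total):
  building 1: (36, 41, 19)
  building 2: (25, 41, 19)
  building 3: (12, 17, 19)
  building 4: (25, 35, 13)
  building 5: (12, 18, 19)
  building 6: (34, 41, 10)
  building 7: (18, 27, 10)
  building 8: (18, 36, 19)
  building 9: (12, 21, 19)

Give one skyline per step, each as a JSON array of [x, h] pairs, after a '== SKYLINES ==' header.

== SKYLINES ==
[[36,19],[41,0]]
[[25,19],[41,0]]
[[12,19],[17,0],[25,19],[41,0]]
[[12,19],[17,0],[25,19],[41,0]]
[[12,19],[18,0],[25,19],[41,0]]
[[12,19],[18,0],[25,19],[41,0]]
[[12,19],[18,10],[25,19],[41,0]]
[[12,19],[41,0]]
[[12,19],[41,0]]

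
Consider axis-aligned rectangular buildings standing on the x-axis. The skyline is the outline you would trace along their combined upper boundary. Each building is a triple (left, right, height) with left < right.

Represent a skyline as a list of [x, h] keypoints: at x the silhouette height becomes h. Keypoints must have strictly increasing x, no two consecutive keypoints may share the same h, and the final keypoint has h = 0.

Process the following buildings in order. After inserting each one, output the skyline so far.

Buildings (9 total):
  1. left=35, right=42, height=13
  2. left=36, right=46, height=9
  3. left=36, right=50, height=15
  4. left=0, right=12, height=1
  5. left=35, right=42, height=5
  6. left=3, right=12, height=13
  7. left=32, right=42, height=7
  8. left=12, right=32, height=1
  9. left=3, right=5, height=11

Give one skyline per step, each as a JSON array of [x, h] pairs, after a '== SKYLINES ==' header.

== SKYLINES ==
[[35,13],[42,0]]
[[35,13],[42,9],[46,0]]
[[35,13],[36,15],[50,0]]
[[0,1],[12,0],[35,13],[36,15],[50,0]]
[[0,1],[12,0],[35,13],[36,15],[50,0]]
[[0,1],[3,13],[12,0],[35,13],[36,15],[50,0]]
[[0,1],[3,13],[12,0],[32,7],[35,13],[36,15],[50,0]]
[[0,1],[3,13],[12,1],[32,7],[35,13],[36,15],[50,0]]
[[0,1],[3,13],[12,1],[32,7],[35,13],[36,15],[50,0]]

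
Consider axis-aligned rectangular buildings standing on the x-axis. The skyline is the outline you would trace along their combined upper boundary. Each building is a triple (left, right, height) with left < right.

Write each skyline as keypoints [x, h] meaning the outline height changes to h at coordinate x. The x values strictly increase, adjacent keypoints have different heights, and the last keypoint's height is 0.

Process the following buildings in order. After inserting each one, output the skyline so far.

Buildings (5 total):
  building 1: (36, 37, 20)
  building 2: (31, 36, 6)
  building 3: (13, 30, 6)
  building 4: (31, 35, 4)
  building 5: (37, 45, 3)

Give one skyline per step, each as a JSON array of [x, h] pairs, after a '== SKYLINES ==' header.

== SKYLINES ==
[[36,20],[37,0]]
[[31,6],[36,20],[37,0]]
[[13,6],[30,0],[31,6],[36,20],[37,0]]
[[13,6],[30,0],[31,6],[36,20],[37,0]]
[[13,6],[30,0],[31,6],[36,20],[37,3],[45,0]]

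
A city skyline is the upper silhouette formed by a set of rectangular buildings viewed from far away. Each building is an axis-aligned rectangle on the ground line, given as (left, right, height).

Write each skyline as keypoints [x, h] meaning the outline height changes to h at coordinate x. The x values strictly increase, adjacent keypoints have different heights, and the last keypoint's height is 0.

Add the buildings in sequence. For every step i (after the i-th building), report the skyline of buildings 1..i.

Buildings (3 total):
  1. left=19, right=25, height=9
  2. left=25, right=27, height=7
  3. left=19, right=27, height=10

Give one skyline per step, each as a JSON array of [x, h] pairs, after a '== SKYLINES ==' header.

== SKYLINES ==
[[19,9],[25,0]]
[[19,9],[25,7],[27,0]]
[[19,10],[27,0]]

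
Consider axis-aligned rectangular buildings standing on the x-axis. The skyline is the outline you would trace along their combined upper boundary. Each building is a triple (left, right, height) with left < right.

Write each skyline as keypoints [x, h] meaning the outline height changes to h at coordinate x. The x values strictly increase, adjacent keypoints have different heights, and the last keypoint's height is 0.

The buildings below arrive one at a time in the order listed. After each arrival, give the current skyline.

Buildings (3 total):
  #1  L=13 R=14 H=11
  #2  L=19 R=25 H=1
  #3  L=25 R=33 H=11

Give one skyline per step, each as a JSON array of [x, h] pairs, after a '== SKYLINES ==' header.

== SKYLINES ==
[[13,11],[14,0]]
[[13,11],[14,0],[19,1],[25,0]]
[[13,11],[14,0],[19,1],[25,11],[33,0]]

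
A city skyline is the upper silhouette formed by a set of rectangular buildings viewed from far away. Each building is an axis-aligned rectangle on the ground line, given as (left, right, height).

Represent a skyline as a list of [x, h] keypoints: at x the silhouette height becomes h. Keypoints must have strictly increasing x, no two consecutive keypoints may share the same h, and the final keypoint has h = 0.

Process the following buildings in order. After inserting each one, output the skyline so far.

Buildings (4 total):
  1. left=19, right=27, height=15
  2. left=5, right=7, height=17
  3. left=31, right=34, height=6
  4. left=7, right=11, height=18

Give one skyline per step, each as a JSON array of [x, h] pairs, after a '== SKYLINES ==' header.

== SKYLINES ==
[[19,15],[27,0]]
[[5,17],[7,0],[19,15],[27,0]]
[[5,17],[7,0],[19,15],[27,0],[31,6],[34,0]]
[[5,17],[7,18],[11,0],[19,15],[27,0],[31,6],[34,0]]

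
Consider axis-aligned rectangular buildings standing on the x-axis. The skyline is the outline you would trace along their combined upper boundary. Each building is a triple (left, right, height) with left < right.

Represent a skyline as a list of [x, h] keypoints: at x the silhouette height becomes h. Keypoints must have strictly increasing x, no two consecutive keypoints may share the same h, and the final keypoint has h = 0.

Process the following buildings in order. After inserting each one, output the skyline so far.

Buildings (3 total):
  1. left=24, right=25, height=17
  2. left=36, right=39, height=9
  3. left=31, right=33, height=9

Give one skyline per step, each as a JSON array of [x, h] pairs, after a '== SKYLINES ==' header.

== SKYLINES ==
[[24,17],[25,0]]
[[24,17],[25,0],[36,9],[39,0]]
[[24,17],[25,0],[31,9],[33,0],[36,9],[39,0]]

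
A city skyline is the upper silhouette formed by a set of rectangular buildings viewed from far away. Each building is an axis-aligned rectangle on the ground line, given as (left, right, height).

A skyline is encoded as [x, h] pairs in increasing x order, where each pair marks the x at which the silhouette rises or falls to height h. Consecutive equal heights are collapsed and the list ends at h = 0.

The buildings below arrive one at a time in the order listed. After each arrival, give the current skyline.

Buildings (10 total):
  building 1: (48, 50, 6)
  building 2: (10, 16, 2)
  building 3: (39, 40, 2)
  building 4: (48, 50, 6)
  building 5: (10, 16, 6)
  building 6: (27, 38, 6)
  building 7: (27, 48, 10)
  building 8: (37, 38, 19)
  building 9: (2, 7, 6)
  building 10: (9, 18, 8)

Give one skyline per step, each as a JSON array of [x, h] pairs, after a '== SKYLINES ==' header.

== SKYLINES ==
[[48,6],[50,0]]
[[10,2],[16,0],[48,6],[50,0]]
[[10,2],[16,0],[39,2],[40,0],[48,6],[50,0]]
[[10,2],[16,0],[39,2],[40,0],[48,6],[50,0]]
[[10,6],[16,0],[39,2],[40,0],[48,6],[50,0]]
[[10,6],[16,0],[27,6],[38,0],[39,2],[40,0],[48,6],[50,0]]
[[10,6],[16,0],[27,10],[48,6],[50,0]]
[[10,6],[16,0],[27,10],[37,19],[38,10],[48,6],[50,0]]
[[2,6],[7,0],[10,6],[16,0],[27,10],[37,19],[38,10],[48,6],[50,0]]
[[2,6],[7,0],[9,8],[18,0],[27,10],[37,19],[38,10],[48,6],[50,0]]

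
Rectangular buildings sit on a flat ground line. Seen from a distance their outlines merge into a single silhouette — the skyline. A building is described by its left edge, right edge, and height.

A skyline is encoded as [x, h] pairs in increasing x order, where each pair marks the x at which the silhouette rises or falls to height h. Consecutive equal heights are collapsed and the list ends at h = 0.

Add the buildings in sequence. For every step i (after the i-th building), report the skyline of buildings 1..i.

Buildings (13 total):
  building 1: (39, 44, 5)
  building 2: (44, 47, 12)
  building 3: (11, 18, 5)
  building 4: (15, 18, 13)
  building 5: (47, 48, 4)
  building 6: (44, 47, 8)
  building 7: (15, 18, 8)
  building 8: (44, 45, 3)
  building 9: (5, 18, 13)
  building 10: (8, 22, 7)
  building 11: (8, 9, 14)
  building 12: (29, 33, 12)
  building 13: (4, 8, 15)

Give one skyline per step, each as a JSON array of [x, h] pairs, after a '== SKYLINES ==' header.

== SKYLINES ==
[[39,5],[44,0]]
[[39,5],[44,12],[47,0]]
[[11,5],[18,0],[39,5],[44,12],[47,0]]
[[11,5],[15,13],[18,0],[39,5],[44,12],[47,0]]
[[11,5],[15,13],[18,0],[39,5],[44,12],[47,4],[48,0]]
[[11,5],[15,13],[18,0],[39,5],[44,12],[47,4],[48,0]]
[[11,5],[15,13],[18,0],[39,5],[44,12],[47,4],[48,0]]
[[11,5],[15,13],[18,0],[39,5],[44,12],[47,4],[48,0]]
[[5,13],[18,0],[39,5],[44,12],[47,4],[48,0]]
[[5,13],[18,7],[22,0],[39,5],[44,12],[47,4],[48,0]]
[[5,13],[8,14],[9,13],[18,7],[22,0],[39,5],[44,12],[47,4],[48,0]]
[[5,13],[8,14],[9,13],[18,7],[22,0],[29,12],[33,0],[39,5],[44,12],[47,4],[48,0]]
[[4,15],[8,14],[9,13],[18,7],[22,0],[29,12],[33,0],[39,5],[44,12],[47,4],[48,0]]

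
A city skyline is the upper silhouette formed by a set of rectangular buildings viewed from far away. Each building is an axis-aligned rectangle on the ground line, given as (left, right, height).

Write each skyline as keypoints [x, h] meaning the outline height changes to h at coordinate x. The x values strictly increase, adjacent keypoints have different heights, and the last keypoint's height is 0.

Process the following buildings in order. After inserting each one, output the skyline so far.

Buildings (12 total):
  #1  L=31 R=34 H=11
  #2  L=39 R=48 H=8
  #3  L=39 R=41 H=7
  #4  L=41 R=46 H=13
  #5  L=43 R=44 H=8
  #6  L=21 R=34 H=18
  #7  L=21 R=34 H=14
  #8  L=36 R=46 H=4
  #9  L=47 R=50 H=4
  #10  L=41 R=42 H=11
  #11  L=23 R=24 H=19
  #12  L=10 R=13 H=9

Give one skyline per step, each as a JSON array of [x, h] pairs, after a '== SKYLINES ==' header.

== SKYLINES ==
[[31,11],[34,0]]
[[31,11],[34,0],[39,8],[48,0]]
[[31,11],[34,0],[39,8],[48,0]]
[[31,11],[34,0],[39,8],[41,13],[46,8],[48,0]]
[[31,11],[34,0],[39,8],[41,13],[46,8],[48,0]]
[[21,18],[34,0],[39,8],[41,13],[46,8],[48,0]]
[[21,18],[34,0],[39,8],[41,13],[46,8],[48,0]]
[[21,18],[34,0],[36,4],[39,8],[41,13],[46,8],[48,0]]
[[21,18],[34,0],[36,4],[39,8],[41,13],[46,8],[48,4],[50,0]]
[[21,18],[34,0],[36,4],[39,8],[41,13],[46,8],[48,4],[50,0]]
[[21,18],[23,19],[24,18],[34,0],[36,4],[39,8],[41,13],[46,8],[48,4],[50,0]]
[[10,9],[13,0],[21,18],[23,19],[24,18],[34,0],[36,4],[39,8],[41,13],[46,8],[48,4],[50,0]]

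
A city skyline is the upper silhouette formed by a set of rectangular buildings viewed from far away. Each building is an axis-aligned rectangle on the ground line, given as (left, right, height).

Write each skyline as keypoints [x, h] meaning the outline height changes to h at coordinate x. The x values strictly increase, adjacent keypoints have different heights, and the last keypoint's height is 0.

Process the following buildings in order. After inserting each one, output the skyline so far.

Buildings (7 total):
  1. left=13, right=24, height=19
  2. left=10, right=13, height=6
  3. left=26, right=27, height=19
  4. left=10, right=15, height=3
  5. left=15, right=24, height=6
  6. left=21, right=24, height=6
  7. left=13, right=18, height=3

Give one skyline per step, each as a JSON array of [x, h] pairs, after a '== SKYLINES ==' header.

== SKYLINES ==
[[13,19],[24,0]]
[[10,6],[13,19],[24,0]]
[[10,6],[13,19],[24,0],[26,19],[27,0]]
[[10,6],[13,19],[24,0],[26,19],[27,0]]
[[10,6],[13,19],[24,0],[26,19],[27,0]]
[[10,6],[13,19],[24,0],[26,19],[27,0]]
[[10,6],[13,19],[24,0],[26,19],[27,0]]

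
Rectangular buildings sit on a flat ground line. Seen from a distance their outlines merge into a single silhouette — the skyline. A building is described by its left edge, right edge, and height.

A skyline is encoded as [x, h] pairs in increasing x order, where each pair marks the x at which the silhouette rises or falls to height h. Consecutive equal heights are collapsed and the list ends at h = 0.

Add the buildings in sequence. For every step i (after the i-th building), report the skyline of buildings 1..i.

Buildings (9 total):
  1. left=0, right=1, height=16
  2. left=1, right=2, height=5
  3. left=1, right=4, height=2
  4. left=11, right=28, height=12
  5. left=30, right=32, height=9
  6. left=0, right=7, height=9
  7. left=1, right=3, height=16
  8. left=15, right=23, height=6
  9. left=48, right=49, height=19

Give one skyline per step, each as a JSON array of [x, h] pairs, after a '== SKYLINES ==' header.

== SKYLINES ==
[[0,16],[1,0]]
[[0,16],[1,5],[2,0]]
[[0,16],[1,5],[2,2],[4,0]]
[[0,16],[1,5],[2,2],[4,0],[11,12],[28,0]]
[[0,16],[1,5],[2,2],[4,0],[11,12],[28,0],[30,9],[32,0]]
[[0,16],[1,9],[7,0],[11,12],[28,0],[30,9],[32,0]]
[[0,16],[3,9],[7,0],[11,12],[28,0],[30,9],[32,0]]
[[0,16],[3,9],[7,0],[11,12],[28,0],[30,9],[32,0]]
[[0,16],[3,9],[7,0],[11,12],[28,0],[30,9],[32,0],[48,19],[49,0]]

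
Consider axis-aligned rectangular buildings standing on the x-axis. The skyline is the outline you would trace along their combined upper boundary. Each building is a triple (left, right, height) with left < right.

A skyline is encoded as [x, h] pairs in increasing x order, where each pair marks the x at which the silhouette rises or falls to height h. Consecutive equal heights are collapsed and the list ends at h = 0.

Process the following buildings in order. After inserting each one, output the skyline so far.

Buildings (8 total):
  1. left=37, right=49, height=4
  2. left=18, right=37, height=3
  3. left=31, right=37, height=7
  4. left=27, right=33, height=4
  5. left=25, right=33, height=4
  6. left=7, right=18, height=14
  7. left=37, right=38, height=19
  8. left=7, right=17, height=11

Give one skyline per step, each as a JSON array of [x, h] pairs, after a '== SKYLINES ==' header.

== SKYLINES ==
[[37,4],[49,0]]
[[18,3],[37,4],[49,0]]
[[18,3],[31,7],[37,4],[49,0]]
[[18,3],[27,4],[31,7],[37,4],[49,0]]
[[18,3],[25,4],[31,7],[37,4],[49,0]]
[[7,14],[18,3],[25,4],[31,7],[37,4],[49,0]]
[[7,14],[18,3],[25,4],[31,7],[37,19],[38,4],[49,0]]
[[7,14],[18,3],[25,4],[31,7],[37,19],[38,4],[49,0]]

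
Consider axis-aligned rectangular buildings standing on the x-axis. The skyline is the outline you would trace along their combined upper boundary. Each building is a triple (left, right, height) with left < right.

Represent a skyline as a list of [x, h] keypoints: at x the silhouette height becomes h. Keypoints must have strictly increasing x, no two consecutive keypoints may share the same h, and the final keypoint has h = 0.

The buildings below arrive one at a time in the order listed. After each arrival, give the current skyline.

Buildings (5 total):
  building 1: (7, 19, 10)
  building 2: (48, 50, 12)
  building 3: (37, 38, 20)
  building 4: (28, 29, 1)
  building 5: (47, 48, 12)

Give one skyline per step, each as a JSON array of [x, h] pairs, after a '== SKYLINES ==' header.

== SKYLINES ==
[[7,10],[19,0]]
[[7,10],[19,0],[48,12],[50,0]]
[[7,10],[19,0],[37,20],[38,0],[48,12],[50,0]]
[[7,10],[19,0],[28,1],[29,0],[37,20],[38,0],[48,12],[50,0]]
[[7,10],[19,0],[28,1],[29,0],[37,20],[38,0],[47,12],[50,0]]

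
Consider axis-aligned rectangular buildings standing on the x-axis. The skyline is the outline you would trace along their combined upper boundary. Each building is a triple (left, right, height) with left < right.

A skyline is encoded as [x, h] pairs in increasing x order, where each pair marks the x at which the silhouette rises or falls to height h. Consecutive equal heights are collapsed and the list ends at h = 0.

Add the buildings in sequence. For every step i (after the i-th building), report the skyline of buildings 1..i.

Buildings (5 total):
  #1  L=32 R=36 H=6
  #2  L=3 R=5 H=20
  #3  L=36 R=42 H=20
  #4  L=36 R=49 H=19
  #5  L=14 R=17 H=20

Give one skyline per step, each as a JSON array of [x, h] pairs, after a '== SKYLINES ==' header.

== SKYLINES ==
[[32,6],[36,0]]
[[3,20],[5,0],[32,6],[36,0]]
[[3,20],[5,0],[32,6],[36,20],[42,0]]
[[3,20],[5,0],[32,6],[36,20],[42,19],[49,0]]
[[3,20],[5,0],[14,20],[17,0],[32,6],[36,20],[42,19],[49,0]]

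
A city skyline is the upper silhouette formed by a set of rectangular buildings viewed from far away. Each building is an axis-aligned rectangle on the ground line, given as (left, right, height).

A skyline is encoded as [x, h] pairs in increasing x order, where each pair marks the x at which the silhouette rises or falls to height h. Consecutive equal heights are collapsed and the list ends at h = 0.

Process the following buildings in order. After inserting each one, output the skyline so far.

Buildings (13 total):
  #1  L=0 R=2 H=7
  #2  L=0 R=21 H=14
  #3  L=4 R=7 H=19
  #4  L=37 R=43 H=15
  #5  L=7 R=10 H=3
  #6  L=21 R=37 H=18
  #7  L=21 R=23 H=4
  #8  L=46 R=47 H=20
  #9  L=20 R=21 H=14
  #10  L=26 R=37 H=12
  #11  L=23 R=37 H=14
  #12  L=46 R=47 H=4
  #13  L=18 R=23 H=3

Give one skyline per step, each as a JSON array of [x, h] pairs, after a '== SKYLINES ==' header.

== SKYLINES ==
[[0,7],[2,0]]
[[0,14],[21,0]]
[[0,14],[4,19],[7,14],[21,0]]
[[0,14],[4,19],[7,14],[21,0],[37,15],[43,0]]
[[0,14],[4,19],[7,14],[21,0],[37,15],[43,0]]
[[0,14],[4,19],[7,14],[21,18],[37,15],[43,0]]
[[0,14],[4,19],[7,14],[21,18],[37,15],[43,0]]
[[0,14],[4,19],[7,14],[21,18],[37,15],[43,0],[46,20],[47,0]]
[[0,14],[4,19],[7,14],[21,18],[37,15],[43,0],[46,20],[47,0]]
[[0,14],[4,19],[7,14],[21,18],[37,15],[43,0],[46,20],[47,0]]
[[0,14],[4,19],[7,14],[21,18],[37,15],[43,0],[46,20],[47,0]]
[[0,14],[4,19],[7,14],[21,18],[37,15],[43,0],[46,20],[47,0]]
[[0,14],[4,19],[7,14],[21,18],[37,15],[43,0],[46,20],[47,0]]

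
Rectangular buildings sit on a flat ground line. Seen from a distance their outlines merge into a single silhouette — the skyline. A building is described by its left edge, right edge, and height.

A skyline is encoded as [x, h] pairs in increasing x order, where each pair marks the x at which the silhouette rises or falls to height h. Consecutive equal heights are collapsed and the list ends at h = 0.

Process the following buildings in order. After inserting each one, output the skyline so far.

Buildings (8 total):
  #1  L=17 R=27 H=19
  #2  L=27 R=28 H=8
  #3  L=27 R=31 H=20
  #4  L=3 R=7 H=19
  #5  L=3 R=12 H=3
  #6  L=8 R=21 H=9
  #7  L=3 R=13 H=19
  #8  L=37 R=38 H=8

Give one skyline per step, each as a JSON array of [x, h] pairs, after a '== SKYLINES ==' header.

== SKYLINES ==
[[17,19],[27,0]]
[[17,19],[27,8],[28,0]]
[[17,19],[27,20],[31,0]]
[[3,19],[7,0],[17,19],[27,20],[31,0]]
[[3,19],[7,3],[12,0],[17,19],[27,20],[31,0]]
[[3,19],[7,3],[8,9],[17,19],[27,20],[31,0]]
[[3,19],[13,9],[17,19],[27,20],[31,0]]
[[3,19],[13,9],[17,19],[27,20],[31,0],[37,8],[38,0]]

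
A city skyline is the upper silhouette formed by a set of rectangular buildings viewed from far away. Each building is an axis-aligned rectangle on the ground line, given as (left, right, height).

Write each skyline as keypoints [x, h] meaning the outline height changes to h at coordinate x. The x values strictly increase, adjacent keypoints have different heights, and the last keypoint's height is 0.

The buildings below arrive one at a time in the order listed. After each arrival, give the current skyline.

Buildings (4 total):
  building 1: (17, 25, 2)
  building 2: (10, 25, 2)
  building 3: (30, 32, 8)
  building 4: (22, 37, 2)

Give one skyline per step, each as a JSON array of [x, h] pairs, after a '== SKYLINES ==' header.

== SKYLINES ==
[[17,2],[25,0]]
[[10,2],[25,0]]
[[10,2],[25,0],[30,8],[32,0]]
[[10,2],[30,8],[32,2],[37,0]]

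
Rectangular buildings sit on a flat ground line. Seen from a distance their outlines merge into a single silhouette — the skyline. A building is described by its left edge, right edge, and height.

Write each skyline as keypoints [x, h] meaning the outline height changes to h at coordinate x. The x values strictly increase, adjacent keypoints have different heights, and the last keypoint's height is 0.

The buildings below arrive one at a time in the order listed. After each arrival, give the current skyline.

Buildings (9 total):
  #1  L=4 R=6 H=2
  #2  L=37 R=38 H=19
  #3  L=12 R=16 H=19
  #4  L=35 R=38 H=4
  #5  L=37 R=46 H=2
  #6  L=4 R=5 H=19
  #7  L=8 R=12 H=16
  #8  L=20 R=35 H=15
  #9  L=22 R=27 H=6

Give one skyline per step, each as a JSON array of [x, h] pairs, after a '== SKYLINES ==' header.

== SKYLINES ==
[[4,2],[6,0]]
[[4,2],[6,0],[37,19],[38,0]]
[[4,2],[6,0],[12,19],[16,0],[37,19],[38,0]]
[[4,2],[6,0],[12,19],[16,0],[35,4],[37,19],[38,0]]
[[4,2],[6,0],[12,19],[16,0],[35,4],[37,19],[38,2],[46,0]]
[[4,19],[5,2],[6,0],[12,19],[16,0],[35,4],[37,19],[38,2],[46,0]]
[[4,19],[5,2],[6,0],[8,16],[12,19],[16,0],[35,4],[37,19],[38,2],[46,0]]
[[4,19],[5,2],[6,0],[8,16],[12,19],[16,0],[20,15],[35,4],[37,19],[38,2],[46,0]]
[[4,19],[5,2],[6,0],[8,16],[12,19],[16,0],[20,15],[35,4],[37,19],[38,2],[46,0]]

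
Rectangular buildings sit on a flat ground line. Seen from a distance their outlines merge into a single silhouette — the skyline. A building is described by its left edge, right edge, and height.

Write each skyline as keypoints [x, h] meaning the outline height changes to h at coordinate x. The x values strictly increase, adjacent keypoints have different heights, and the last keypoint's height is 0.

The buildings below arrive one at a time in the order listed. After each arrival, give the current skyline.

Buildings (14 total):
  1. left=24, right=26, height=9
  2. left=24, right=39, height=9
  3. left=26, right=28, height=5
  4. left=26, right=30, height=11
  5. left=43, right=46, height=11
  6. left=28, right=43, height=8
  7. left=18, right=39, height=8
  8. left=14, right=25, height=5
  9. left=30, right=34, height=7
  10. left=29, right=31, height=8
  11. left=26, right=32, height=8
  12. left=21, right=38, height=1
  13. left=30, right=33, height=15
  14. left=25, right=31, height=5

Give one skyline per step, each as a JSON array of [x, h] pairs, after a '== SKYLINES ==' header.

== SKYLINES ==
[[24,9],[26,0]]
[[24,9],[39,0]]
[[24,9],[39,0]]
[[24,9],[26,11],[30,9],[39,0]]
[[24,9],[26,11],[30,9],[39,0],[43,11],[46,0]]
[[24,9],[26,11],[30,9],[39,8],[43,11],[46,0]]
[[18,8],[24,9],[26,11],[30,9],[39,8],[43,11],[46,0]]
[[14,5],[18,8],[24,9],[26,11],[30,9],[39,8],[43,11],[46,0]]
[[14,5],[18,8],[24,9],[26,11],[30,9],[39,8],[43,11],[46,0]]
[[14,5],[18,8],[24,9],[26,11],[30,9],[39,8],[43,11],[46,0]]
[[14,5],[18,8],[24,9],[26,11],[30,9],[39,8],[43,11],[46,0]]
[[14,5],[18,8],[24,9],[26,11],[30,9],[39,8],[43,11],[46,0]]
[[14,5],[18,8],[24,9],[26,11],[30,15],[33,9],[39,8],[43,11],[46,0]]
[[14,5],[18,8],[24,9],[26,11],[30,15],[33,9],[39,8],[43,11],[46,0]]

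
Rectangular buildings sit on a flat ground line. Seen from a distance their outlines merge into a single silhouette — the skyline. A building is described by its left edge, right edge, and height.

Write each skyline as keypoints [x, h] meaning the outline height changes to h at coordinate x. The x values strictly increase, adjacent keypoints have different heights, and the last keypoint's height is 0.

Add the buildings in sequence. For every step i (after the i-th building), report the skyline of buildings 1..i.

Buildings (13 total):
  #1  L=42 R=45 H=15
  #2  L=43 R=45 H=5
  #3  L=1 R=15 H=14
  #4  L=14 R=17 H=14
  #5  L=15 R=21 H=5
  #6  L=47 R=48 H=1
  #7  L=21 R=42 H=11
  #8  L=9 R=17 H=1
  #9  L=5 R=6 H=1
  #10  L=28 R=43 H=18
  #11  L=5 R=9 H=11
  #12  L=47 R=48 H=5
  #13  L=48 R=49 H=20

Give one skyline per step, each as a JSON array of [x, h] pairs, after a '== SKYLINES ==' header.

== SKYLINES ==
[[42,15],[45,0]]
[[42,15],[45,0]]
[[1,14],[15,0],[42,15],[45,0]]
[[1,14],[17,0],[42,15],[45,0]]
[[1,14],[17,5],[21,0],[42,15],[45,0]]
[[1,14],[17,5],[21,0],[42,15],[45,0],[47,1],[48,0]]
[[1,14],[17,5],[21,11],[42,15],[45,0],[47,1],[48,0]]
[[1,14],[17,5],[21,11],[42,15],[45,0],[47,1],[48,0]]
[[1,14],[17,5],[21,11],[42,15],[45,0],[47,1],[48,0]]
[[1,14],[17,5],[21,11],[28,18],[43,15],[45,0],[47,1],[48,0]]
[[1,14],[17,5],[21,11],[28,18],[43,15],[45,0],[47,1],[48,0]]
[[1,14],[17,5],[21,11],[28,18],[43,15],[45,0],[47,5],[48,0]]
[[1,14],[17,5],[21,11],[28,18],[43,15],[45,0],[47,5],[48,20],[49,0]]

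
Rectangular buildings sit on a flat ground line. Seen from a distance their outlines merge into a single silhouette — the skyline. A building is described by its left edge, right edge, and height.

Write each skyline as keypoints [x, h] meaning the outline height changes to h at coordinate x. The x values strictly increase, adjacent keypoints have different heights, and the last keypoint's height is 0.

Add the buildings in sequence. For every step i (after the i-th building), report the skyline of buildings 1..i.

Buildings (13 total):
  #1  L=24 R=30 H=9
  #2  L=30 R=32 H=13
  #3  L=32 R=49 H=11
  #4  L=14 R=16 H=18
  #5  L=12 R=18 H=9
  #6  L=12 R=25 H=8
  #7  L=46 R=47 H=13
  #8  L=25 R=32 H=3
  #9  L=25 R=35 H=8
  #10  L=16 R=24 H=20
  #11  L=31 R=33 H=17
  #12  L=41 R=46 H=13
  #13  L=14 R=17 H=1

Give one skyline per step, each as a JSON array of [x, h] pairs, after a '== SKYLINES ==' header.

== SKYLINES ==
[[24,9],[30,0]]
[[24,9],[30,13],[32,0]]
[[24,9],[30,13],[32,11],[49,0]]
[[14,18],[16,0],[24,9],[30,13],[32,11],[49,0]]
[[12,9],[14,18],[16,9],[18,0],[24,9],[30,13],[32,11],[49,0]]
[[12,9],[14,18],[16,9],[18,8],[24,9],[30,13],[32,11],[49,0]]
[[12,9],[14,18],[16,9],[18,8],[24,9],[30,13],[32,11],[46,13],[47,11],[49,0]]
[[12,9],[14,18],[16,9],[18,8],[24,9],[30,13],[32,11],[46,13],[47,11],[49,0]]
[[12,9],[14,18],[16,9],[18,8],[24,9],[30,13],[32,11],[46,13],[47,11],[49,0]]
[[12,9],[14,18],[16,20],[24,9],[30,13],[32,11],[46,13],[47,11],[49,0]]
[[12,9],[14,18],[16,20],[24,9],[30,13],[31,17],[33,11],[46,13],[47,11],[49,0]]
[[12,9],[14,18],[16,20],[24,9],[30,13],[31,17],[33,11],[41,13],[47,11],[49,0]]
[[12,9],[14,18],[16,20],[24,9],[30,13],[31,17],[33,11],[41,13],[47,11],[49,0]]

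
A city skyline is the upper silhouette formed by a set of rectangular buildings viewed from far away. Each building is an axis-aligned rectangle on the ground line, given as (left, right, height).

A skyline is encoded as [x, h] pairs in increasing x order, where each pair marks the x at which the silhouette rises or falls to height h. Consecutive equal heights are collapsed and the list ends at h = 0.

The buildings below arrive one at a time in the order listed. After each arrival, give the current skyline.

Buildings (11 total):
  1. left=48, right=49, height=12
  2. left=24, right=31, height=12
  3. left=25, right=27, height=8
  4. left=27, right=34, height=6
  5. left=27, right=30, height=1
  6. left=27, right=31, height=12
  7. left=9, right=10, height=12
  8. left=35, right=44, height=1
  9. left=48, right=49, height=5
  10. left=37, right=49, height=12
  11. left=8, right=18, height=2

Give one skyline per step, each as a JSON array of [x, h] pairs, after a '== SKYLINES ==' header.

== SKYLINES ==
[[48,12],[49,0]]
[[24,12],[31,0],[48,12],[49,0]]
[[24,12],[31,0],[48,12],[49,0]]
[[24,12],[31,6],[34,0],[48,12],[49,0]]
[[24,12],[31,6],[34,0],[48,12],[49,0]]
[[24,12],[31,6],[34,0],[48,12],[49,0]]
[[9,12],[10,0],[24,12],[31,6],[34,0],[48,12],[49,0]]
[[9,12],[10,0],[24,12],[31,6],[34,0],[35,1],[44,0],[48,12],[49,0]]
[[9,12],[10,0],[24,12],[31,6],[34,0],[35,1],[44,0],[48,12],[49,0]]
[[9,12],[10,0],[24,12],[31,6],[34,0],[35,1],[37,12],[49,0]]
[[8,2],[9,12],[10,2],[18,0],[24,12],[31,6],[34,0],[35,1],[37,12],[49,0]]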